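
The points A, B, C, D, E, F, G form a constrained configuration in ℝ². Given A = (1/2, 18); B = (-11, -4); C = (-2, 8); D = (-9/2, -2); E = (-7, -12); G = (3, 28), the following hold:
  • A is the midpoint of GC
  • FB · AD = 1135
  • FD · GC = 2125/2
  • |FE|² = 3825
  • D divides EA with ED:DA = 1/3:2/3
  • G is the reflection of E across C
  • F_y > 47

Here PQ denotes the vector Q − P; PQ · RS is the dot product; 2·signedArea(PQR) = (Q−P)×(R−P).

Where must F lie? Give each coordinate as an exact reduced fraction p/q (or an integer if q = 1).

F = (8, 48)

1. F_x = 8  [line 5·x + 20·y + -1000 = 0 ∩ |FE|² = 3825]
2. F_y = 48  [line 5·x + 20·y + -1000 = 0 ∩ |FE|² = 3825]
   → F = (8, 48)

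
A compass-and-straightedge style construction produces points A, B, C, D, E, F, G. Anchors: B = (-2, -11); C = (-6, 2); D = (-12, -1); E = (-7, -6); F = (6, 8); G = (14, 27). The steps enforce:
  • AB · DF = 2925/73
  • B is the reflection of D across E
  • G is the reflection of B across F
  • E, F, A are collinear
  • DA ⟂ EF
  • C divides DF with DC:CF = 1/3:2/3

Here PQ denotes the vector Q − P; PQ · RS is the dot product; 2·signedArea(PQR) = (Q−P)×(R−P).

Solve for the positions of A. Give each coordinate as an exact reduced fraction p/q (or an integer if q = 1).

A = (-498/73, -424/73)

1. A_x = -498/73  [E, F, A are collinear ∩ DA ⟂ EF]
2. A_y = -424/73  [E, F, A are collinear ∩ DA ⟂ EF]
   → A = (-498/73, -424/73)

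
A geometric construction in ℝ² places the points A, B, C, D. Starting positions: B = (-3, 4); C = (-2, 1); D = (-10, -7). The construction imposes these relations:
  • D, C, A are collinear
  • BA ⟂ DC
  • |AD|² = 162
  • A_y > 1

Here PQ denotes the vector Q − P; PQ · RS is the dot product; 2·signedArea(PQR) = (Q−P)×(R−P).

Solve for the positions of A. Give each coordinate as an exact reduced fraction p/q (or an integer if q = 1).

1. A_x = -1  [D, C, A are collinear ∩ BA ⟂ DC]
2. A_y = 2  [D, C, A are collinear ∩ BA ⟂ DC]
   → A = (-1, 2)

A = (-1, 2)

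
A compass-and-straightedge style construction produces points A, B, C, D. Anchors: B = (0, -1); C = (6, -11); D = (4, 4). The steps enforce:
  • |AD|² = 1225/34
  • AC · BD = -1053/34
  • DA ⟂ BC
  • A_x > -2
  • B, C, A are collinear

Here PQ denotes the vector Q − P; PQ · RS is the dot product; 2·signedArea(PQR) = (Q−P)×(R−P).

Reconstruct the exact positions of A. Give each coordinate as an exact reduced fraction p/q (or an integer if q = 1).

1. A_x = -39/34  [B, C, A are collinear ∩ DA ⟂ BC]
2. A_y = 31/34  [B, C, A are collinear ∩ DA ⟂ BC]
   → A = (-39/34, 31/34)

A = (-39/34, 31/34)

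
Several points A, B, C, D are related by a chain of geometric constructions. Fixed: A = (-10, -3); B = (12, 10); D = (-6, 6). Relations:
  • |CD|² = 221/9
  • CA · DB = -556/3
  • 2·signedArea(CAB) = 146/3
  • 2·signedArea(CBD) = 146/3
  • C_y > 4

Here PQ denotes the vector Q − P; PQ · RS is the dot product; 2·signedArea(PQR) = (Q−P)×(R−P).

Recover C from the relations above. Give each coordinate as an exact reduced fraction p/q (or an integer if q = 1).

C = (-4/3, 13/3)

1. C_x = -4/3  [CA · DB = -556/3 ∩ 2·signedArea(CAB) = 146/3]
2. C_y = 13/3  [CA · DB = -556/3 ∩ 2·signedArea(CAB) = 146/3]
   → C = (-4/3, 13/3)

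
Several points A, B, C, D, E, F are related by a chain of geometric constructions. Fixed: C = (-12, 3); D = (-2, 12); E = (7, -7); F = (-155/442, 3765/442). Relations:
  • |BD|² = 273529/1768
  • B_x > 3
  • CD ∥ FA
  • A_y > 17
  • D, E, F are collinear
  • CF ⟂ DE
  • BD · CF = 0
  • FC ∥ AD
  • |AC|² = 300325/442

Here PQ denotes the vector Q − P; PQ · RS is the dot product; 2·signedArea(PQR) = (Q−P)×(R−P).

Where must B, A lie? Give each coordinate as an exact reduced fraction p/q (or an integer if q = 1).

1. B_x = 2939/884  [line -5149/442·x + -2439/442·y + 9485/221 = 0 ∩ |BD|² = 273529/1768]
2. B_y = 671/884  [line -5149/442·x + -2439/442·y + 9485/221 = 0 ∩ |BD|² = 273529/1768]
   → B = (2939/884, 671/884)
3. A_x = 4265/442  [FC ∥ AD ∩ CD ∥ FA]
4. A_y = 7743/442  [FC ∥ AD ∩ CD ∥ FA]
   → A = (4265/442, 7743/442)

A = (4265/442, 7743/442)
B = (2939/884, 671/884)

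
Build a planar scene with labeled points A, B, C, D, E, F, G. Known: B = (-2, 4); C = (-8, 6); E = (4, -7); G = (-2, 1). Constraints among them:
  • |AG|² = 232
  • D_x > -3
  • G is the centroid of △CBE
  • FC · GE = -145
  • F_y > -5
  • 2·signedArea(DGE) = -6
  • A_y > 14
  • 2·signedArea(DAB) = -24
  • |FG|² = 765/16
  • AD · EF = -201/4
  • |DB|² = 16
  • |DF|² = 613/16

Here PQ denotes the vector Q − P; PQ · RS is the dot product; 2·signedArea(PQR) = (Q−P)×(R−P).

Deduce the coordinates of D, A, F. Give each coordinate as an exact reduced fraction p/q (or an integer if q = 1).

1. D_x = -2  [line 8·x + 6·y + 16 = 0 ∩ |DB|² = 16]
2. D_y = 0  [line 8·x + 6·y + 16 = 0 ∩ |DB|² = 16]
   → D = (-2, 0)
3. A_x = -8  [2·signedArea(DAB) = -24]
4. A_y = 15  [|AG|² = 232]
   → A = (-8, 15)
5. F_x = 5/2  [AD · EF = -201/4 ∩ FC · GE = -145]
6. F_y = -17/4  [AD · EF = -201/4 ∩ FC · GE = -145]
   → F = (5/2, -17/4)

A = (-8, 15)
D = (-2, 0)
F = (5/2, -17/4)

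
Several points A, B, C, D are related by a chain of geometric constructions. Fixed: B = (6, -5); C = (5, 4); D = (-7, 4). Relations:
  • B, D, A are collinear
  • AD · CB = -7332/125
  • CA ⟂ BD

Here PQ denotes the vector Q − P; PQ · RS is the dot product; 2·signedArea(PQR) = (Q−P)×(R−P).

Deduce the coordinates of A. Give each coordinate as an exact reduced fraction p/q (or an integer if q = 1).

A = (139/125, -202/125)

1. A_x = 139/125  [B, D, A are collinear ∩ CA ⟂ BD]
2. A_y = -202/125  [B, D, A are collinear ∩ CA ⟂ BD]
   → A = (139/125, -202/125)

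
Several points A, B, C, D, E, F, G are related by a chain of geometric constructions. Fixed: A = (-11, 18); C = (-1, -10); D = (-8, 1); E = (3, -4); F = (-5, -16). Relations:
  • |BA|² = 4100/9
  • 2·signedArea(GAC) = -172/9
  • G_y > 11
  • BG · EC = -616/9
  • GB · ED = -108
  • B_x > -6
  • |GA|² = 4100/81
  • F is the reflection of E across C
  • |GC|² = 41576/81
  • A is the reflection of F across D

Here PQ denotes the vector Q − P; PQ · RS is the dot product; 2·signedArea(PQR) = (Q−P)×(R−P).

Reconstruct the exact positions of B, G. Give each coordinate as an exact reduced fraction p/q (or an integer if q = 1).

1. G_x = -83/9  [line 28·x + 10·y + 1324/9 = 0 ∩ |GC|² = 41576/81]
2. G_y = 100/9  [line 28·x + 10·y + 1324/9 = 0 ∩ |GC|² = 41576/81]
   → G = (-83/9, 100/9)
3. B_x = -17/3  [BG · EC = -616/9 ∩ GB · ED = -108]
4. B_y = -8/3  [BG · EC = -616/9 ∩ GB · ED = -108]
   → B = (-17/3, -8/3)

B = (-17/3, -8/3)
G = (-83/9, 100/9)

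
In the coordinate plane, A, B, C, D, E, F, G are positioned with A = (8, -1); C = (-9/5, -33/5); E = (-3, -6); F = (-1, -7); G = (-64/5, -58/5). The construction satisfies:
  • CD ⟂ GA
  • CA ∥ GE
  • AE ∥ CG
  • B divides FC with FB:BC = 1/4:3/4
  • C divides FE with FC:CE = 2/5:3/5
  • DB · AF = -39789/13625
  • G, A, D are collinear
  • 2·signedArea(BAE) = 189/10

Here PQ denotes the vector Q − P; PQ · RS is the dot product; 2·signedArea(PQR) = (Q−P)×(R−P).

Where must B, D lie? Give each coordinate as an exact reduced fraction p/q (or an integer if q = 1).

B = (-6/5, -69/10)
D = (-27864/13625, -83373/13625)

1. B_x = -6/5  [B divides FC with FB:BC = 1/4:3/4]
2. B_y = -69/10  [B divides FC with FB:BC = 1/4:3/4]
   → B = (-6/5, -69/10)
3. D_x = -27864/13625  [G, A, D are collinear ∩ CD ⟂ GA]
4. D_y = -83373/13625  [G, A, D are collinear ∩ CD ⟂ GA]
   → D = (-27864/13625, -83373/13625)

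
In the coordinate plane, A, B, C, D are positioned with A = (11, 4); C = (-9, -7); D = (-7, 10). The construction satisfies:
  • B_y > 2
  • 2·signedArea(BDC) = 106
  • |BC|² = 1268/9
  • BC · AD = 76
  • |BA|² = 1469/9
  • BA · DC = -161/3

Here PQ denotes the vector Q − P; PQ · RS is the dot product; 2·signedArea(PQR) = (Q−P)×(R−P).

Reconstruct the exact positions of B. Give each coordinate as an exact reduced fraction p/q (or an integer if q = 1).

1. B_x = -5/3  [BA · DC = -161/3 ∩ BC · AD = 76]
2. B_y = 7/3  [BA · DC = -161/3 ∩ BC · AD = 76]
   → B = (-5/3, 7/3)

B = (-5/3, 7/3)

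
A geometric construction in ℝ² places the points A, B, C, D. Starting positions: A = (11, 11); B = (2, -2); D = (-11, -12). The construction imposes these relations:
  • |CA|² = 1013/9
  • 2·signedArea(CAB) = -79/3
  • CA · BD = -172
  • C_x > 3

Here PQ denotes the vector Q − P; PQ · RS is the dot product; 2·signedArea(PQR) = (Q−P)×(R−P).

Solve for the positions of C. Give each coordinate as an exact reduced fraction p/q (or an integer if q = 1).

1. C_x = 11/3  [CA · BD = -172 ∩ 2·signedArea(CAB) = -79/3]
2. C_y = 10/3  [CA · BD = -172 ∩ 2·signedArea(CAB) = -79/3]
   → C = (11/3, 10/3)

C = (11/3, 10/3)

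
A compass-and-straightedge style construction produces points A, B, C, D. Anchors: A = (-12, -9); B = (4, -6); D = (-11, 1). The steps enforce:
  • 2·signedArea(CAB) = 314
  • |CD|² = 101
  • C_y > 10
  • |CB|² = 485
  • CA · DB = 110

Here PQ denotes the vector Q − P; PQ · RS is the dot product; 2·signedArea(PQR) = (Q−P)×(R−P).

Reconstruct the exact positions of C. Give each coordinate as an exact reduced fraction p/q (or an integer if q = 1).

C = (-10, 11)

1. C_x = -10  [CA · DB = 110 ∩ 2·signedArea(CAB) = 314]
2. C_y = 11  [CA · DB = 110 ∩ 2·signedArea(CAB) = 314]
   → C = (-10, 11)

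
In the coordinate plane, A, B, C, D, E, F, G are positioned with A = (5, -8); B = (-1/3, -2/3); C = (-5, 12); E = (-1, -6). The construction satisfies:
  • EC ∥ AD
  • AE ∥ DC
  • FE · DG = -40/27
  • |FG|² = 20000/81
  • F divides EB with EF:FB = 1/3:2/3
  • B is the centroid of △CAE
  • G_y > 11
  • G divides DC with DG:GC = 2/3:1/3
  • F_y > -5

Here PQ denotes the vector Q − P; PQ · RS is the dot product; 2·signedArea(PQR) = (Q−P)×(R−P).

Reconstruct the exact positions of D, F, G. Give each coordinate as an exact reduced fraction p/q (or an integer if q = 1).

1. D_x = 1  [AE ∥ DC ∩ EC ∥ AD]
2. D_y = 10  [AE ∥ DC ∩ EC ∥ AD]
   → D = (1, 10)
3. F_x = -7/9  [F divides EB with EF:FB = 1/3:2/3]
4. F_y = -38/9  [F divides EB with EF:FB = 1/3:2/3]
   → F = (-7/9, -38/9)
5. G_x = -3  [G divides DC with DG:GC = 2/3:1/3]
6. G_y = 34/3  [G divides DC with DG:GC = 2/3:1/3]
   → G = (-3, 34/3)

D = (1, 10)
F = (-7/9, -38/9)
G = (-3, 34/3)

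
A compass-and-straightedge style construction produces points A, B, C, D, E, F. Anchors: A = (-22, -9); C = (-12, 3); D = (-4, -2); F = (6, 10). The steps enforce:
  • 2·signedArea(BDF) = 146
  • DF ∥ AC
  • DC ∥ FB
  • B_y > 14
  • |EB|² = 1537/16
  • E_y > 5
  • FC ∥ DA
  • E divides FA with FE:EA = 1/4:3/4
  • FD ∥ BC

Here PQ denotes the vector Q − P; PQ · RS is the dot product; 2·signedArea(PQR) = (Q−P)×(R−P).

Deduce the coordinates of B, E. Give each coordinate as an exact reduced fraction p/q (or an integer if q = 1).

1. B_x = -2  [FD ∥ BC ∩ DC ∥ FB]
2. B_y = 15  [FD ∥ BC ∩ DC ∥ FB]
   → B = (-2, 15)
3. E_x = -1  [E divides FA with FE:EA = 1/4:3/4]
4. E_y = 21/4  [E divides FA with FE:EA = 1/4:3/4]
   → E = (-1, 21/4)

B = (-2, 15)
E = (-1, 21/4)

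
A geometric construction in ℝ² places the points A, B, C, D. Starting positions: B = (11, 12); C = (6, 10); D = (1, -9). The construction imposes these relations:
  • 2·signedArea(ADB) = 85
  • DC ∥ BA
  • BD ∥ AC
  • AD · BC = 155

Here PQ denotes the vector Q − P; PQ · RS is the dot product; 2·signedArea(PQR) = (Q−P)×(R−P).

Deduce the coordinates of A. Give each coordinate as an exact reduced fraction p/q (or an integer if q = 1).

1. A_x = 16  [BD ∥ AC ∩ DC ∥ BA]
2. A_y = 31  [BD ∥ AC ∩ DC ∥ BA]
   → A = (16, 31)

A = (16, 31)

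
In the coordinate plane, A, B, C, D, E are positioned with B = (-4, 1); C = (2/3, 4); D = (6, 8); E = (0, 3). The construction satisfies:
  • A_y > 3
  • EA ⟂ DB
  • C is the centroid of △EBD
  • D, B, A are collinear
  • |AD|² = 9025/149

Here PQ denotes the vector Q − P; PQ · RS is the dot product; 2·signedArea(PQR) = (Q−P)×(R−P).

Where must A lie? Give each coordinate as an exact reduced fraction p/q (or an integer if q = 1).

A = (-56/149, 527/149)

1. A_x = -56/149  [D, B, A are collinear ∩ EA ⟂ DB]
2. A_y = 527/149  [D, B, A are collinear ∩ EA ⟂ DB]
   → A = (-56/149, 527/149)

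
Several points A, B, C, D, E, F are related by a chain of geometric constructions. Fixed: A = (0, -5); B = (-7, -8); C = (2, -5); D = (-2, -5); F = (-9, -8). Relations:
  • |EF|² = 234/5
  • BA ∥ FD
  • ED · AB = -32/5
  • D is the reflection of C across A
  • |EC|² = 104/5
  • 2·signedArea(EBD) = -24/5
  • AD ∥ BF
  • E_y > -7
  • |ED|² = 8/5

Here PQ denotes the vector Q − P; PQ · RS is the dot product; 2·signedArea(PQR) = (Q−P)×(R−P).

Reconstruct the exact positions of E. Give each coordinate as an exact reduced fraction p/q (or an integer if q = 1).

1. E_x = -12/5  [2·signedArea(EBD) = -24/5 ∩ ED · AB = -32/5]
2. E_y = -31/5  [2·signedArea(EBD) = -24/5 ∩ ED · AB = -32/5]
   → E = (-12/5, -31/5)

E = (-12/5, -31/5)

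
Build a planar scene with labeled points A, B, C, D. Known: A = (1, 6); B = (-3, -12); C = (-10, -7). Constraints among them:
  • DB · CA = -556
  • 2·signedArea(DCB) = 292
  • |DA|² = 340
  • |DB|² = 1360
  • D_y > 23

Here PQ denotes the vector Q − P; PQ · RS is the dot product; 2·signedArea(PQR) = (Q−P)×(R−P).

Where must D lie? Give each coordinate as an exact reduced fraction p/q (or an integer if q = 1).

D = (5, 24)

1. D_x = 5  [2·signedArea(DCB) = 292 ∩ DB · CA = -556]
2. D_y = 24  [2·signedArea(DCB) = 292 ∩ DB · CA = -556]
   → D = (5, 24)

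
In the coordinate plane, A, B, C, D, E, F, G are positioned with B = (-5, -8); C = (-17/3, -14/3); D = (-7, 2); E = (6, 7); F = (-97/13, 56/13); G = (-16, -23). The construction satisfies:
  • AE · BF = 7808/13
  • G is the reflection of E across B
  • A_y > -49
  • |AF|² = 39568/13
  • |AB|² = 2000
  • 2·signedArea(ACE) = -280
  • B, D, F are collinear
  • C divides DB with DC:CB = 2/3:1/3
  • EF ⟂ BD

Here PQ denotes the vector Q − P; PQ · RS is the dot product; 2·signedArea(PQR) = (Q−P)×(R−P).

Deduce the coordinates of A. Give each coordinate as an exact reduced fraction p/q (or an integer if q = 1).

A = (-25, -48)

1. A_x = -25  [2·signedArea(ACE) = -280 ∩ AE · BF = 7808/13]
2. A_y = -48  [2·signedArea(ACE) = -280 ∩ AE · BF = 7808/13]
   → A = (-25, -48)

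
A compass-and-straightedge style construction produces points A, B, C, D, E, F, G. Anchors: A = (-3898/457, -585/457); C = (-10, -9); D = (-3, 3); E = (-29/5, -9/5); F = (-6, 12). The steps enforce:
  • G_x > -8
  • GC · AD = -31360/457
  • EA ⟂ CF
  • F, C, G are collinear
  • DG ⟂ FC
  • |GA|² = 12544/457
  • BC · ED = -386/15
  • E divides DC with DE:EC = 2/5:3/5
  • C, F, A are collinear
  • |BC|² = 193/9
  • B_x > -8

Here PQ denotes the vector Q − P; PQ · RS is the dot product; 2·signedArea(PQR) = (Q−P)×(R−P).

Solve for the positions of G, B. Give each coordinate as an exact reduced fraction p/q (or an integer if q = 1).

B = (-23/3, -5)
G = (-3450/457, 1767/457)

1. G_x = -3450/457  [F, C, G are collinear ∩ DG ⟂ FC]
2. G_y = 1767/457  [F, C, G are collinear ∩ DG ⟂ FC]
   → G = (-3450/457, 1767/457)
3. B_x = -23/3  [line -14/5·x + -24/5·y + -682/15 = 0 ∩ |BC|² = 193/9]
4. B_y = -5  [line -14/5·x + -24/5·y + -682/15 = 0 ∩ |BC|² = 193/9]
   → B = (-23/3, -5)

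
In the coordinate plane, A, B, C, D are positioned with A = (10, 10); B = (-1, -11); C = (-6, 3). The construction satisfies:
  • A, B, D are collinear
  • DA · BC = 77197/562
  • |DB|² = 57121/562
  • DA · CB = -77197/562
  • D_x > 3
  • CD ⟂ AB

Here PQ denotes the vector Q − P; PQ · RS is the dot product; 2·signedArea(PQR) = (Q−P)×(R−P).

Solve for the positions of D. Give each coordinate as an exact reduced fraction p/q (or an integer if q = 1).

1. D_x = 2067/562  [A, B, D are collinear ∩ CD ⟂ AB]
2. D_y = -1163/562  [A, B, D are collinear ∩ CD ⟂ AB]
   → D = (2067/562, -1163/562)

D = (2067/562, -1163/562)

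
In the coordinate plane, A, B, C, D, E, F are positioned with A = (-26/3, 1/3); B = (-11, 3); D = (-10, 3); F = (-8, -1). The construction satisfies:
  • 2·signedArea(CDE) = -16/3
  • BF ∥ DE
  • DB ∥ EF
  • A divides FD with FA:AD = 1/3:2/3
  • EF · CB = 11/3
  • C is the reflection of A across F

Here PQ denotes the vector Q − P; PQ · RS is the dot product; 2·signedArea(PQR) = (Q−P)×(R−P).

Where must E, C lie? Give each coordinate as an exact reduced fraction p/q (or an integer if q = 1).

C = (-22/3, -7/3)
E = (-7, -1)

1. E_x = -7  [DB ∥ EF ∩ BF ∥ DE]
2. E_y = -1  [DB ∥ EF ∩ BF ∥ DE]
   → E = (-7, -1)
3. C_x = -22/3  [C is the reflection of A across F]
4. C_y = -7/3  [C is the reflection of A across F]
   → C = (-22/3, -7/3)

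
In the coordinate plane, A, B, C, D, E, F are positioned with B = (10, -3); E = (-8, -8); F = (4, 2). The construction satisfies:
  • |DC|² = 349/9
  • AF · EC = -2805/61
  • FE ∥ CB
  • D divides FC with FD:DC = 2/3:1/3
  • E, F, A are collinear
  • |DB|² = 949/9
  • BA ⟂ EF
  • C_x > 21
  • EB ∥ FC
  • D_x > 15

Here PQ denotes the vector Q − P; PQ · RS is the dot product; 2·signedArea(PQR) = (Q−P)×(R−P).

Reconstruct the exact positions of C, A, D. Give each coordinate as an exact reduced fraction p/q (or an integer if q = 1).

1. C_x = 22  [FE ∥ CB ∩ EB ∥ FC]
2. C_y = 7  [FE ∥ CB ∩ EB ∥ FC]
   → C = (22, 7)
3. A_x = 310/61  [E, F, A are collinear ∩ BA ⟂ EF]
4. A_y = 177/61  [E, F, A are collinear ∩ BA ⟂ EF]
   → A = (310/61, 177/61)
5. D_x = 16  [D divides FC with FD:DC = 2/3:1/3]
6. D_y = 16/3  [D divides FC with FD:DC = 2/3:1/3]
   → D = (16, 16/3)

A = (310/61, 177/61)
C = (22, 7)
D = (16, 16/3)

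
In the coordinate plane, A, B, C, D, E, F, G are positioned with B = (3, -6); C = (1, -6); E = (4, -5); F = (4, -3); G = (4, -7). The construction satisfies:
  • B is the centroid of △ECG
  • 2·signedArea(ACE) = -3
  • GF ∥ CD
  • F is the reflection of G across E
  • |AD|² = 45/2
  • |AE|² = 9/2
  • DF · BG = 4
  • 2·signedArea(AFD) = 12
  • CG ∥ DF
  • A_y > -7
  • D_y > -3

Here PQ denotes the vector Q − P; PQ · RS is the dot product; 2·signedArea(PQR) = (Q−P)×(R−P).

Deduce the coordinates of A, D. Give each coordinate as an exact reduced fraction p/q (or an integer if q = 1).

1. D_x = 1  [CG ∥ DF ∩ GF ∥ CD]
2. D_y = -2  [CG ∥ DF ∩ GF ∥ CD]
   → D = (1, -2)
3. A_x = 5/2  [2·signedArea(ACE) = -3 ∩ 2·signedArea(AFD) = 12]
4. A_y = -13/2  [2·signedArea(ACE) = -3 ∩ 2·signedArea(AFD) = 12]
   → A = (5/2, -13/2)

A = (5/2, -13/2)
D = (1, -2)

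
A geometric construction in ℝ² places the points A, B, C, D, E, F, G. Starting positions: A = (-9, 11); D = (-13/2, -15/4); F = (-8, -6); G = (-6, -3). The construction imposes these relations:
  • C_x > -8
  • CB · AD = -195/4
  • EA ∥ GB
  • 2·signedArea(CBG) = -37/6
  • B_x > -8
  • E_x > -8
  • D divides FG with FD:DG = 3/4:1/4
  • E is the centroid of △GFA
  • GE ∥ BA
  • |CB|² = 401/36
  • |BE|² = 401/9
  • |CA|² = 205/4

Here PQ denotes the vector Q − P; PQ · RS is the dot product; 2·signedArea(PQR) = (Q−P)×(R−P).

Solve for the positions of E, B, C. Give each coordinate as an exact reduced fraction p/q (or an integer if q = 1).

B = (-22/3, 22/3)
C = (-15/2, 4)
E = (-23/3, 2/3)

1. E_x = -23/3  [E is the centroid of △GFA]
2. E_y = 2/3  [E is the centroid of △GFA]
   → E = (-23/3, 2/3)
3. B_x = -22/3  [GE ∥ BA ∩ EA ∥ GB]
4. B_y = 22/3  [GE ∥ BA ∩ EA ∥ GB]
   → B = (-22/3, 22/3)
5. C_x = -15/2  [CB · AD = -195/4 ∩ 2·signedArea(CBG) = -37/6]
6. C_y = 4  [CB · AD = -195/4 ∩ 2·signedArea(CBG) = -37/6]
   → C = (-15/2, 4)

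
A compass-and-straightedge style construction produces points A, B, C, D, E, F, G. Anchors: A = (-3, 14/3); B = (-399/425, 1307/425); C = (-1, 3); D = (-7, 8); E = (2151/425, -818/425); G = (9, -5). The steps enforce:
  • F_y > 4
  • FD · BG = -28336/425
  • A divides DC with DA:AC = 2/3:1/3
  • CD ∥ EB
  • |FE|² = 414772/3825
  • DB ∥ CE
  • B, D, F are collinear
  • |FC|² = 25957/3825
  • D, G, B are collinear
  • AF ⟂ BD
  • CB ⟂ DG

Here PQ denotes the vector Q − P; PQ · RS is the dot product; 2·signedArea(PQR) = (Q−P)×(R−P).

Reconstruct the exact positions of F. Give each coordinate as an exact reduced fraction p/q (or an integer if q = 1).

1. F_x = -3773/1275  [B, D, F are collinear ∩ AF ⟂ BD]
2. F_y = 6014/1275  [B, D, F are collinear ∩ AF ⟂ BD]
   → F = (-3773/1275, 6014/1275)

F = (-3773/1275, 6014/1275)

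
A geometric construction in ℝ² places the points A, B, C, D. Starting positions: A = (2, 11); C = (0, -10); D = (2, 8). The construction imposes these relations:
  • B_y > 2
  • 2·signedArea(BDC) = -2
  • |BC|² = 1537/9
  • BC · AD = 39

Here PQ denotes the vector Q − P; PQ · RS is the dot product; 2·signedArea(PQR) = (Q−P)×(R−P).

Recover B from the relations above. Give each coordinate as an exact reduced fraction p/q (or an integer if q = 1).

1. B_x = 4/3  [2·signedArea(BDC) = -2 ∩ BC · AD = 39]
2. B_y = 3  [2·signedArea(BDC) = -2 ∩ BC · AD = 39]
   → B = (4/3, 3)

B = (4/3, 3)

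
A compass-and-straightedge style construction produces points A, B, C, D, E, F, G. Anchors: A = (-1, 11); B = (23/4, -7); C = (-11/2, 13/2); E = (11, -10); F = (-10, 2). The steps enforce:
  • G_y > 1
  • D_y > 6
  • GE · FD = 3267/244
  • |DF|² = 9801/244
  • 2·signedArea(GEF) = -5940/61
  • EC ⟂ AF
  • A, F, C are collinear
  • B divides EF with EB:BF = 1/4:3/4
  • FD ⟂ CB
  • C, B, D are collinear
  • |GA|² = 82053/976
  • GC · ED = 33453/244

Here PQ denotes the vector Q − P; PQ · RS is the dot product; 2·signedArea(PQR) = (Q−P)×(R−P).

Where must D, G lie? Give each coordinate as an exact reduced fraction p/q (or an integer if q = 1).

D = (-313/61, 739/122)
G = (-397/244, 113/61)

1. D_x = -313/61  [C, B, D are collinear ∩ FD ⟂ CB]
2. D_y = 739/122  [C, B, D are collinear ∩ FD ⟂ CB]
   → D = (-313/61, 739/122)
3. G_x = -397/244  [2·signedArea(GEF) = -5940/61 ∩ GE · FD = 3267/244]
4. G_y = 113/61  [2·signedArea(GEF) = -5940/61 ∩ GE · FD = 3267/244]
   → G = (-397/244, 113/61)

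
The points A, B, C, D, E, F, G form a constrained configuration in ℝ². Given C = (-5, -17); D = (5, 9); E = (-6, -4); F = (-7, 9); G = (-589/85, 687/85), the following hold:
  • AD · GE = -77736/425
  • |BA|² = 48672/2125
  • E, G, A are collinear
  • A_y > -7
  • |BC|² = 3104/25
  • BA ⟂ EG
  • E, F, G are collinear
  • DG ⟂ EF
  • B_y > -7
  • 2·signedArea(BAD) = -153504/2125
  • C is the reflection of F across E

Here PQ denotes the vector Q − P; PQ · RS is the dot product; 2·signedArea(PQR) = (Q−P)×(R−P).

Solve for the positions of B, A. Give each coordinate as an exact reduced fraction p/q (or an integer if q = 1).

1. A_x = -2453/425  [E, G, A are collinear ∩ AD · GE = -77736/425]
2. A_y = -2961/425  [E, G, A are collinear ∩ AD · GE = -77736/425]
   → A = (-2453/425, -2961/425)
3. B_x = -1  [2·signedArea(BAD) = -153504/2125 ∩ BA ⟂ EG]
4. B_y = -33/5  [2·signedArea(BAD) = -153504/2125 ∩ BA ⟂ EG]
   → B = (-1, -33/5)

A = (-2453/425, -2961/425)
B = (-1, -33/5)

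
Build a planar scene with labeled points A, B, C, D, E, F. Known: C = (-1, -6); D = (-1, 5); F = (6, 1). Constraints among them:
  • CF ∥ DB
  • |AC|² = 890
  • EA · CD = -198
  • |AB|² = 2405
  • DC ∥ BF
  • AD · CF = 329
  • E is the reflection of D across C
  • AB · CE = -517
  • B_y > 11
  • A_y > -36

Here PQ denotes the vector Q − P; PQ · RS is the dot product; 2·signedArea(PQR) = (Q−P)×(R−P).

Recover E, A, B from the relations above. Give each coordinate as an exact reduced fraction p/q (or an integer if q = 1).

1. E_x = -1  [E is the reflection of D across C]
2. E_y = -17  [E is the reflection of D across C]
   → E = (-1, -17)
3. A_x = -8  [AD · CF = 329 ∩ EA · CD = -198]
4. A_y = -35  [AD · CF = 329 ∩ EA · CD = -198]
   → A = (-8, -35)
5. B_x = 6  [DC ∥ BF ∩ CF ∥ DB]
6. B_y = 12  [DC ∥ BF ∩ CF ∥ DB]
   → B = (6, 12)

A = (-8, -35)
B = (6, 12)
E = (-1, -17)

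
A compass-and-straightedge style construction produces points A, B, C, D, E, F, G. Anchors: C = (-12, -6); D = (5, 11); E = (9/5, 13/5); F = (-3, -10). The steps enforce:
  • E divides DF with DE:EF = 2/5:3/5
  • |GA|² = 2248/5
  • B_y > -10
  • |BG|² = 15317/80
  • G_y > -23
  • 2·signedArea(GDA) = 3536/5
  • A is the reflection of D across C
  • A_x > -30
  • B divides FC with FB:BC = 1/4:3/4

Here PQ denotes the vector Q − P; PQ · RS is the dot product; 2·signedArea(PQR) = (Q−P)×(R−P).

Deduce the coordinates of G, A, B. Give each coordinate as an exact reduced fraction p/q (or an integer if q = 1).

1. A_x = -29  [A is the reflection of D across C]
2. A_y = -23  [A is the reflection of D across C]
   → A = (-29, -23)
3. B_x = -21/4  [B divides FC with FB:BC = 1/4:3/4]
4. B_y = -9  [B divides FC with FB:BC = 1/4:3/4]
   → B = (-21/4, -9)
5. G_x = -39/5  [line 34·x + -34·y + -2516/5 = 0 ∩ |GA|² = 2248/5]
6. G_y = -113/5  [line 34·x + -34·y + -2516/5 = 0 ∩ |GA|² = 2248/5]
   → G = (-39/5, -113/5)

A = (-29, -23)
B = (-21/4, -9)
G = (-39/5, -113/5)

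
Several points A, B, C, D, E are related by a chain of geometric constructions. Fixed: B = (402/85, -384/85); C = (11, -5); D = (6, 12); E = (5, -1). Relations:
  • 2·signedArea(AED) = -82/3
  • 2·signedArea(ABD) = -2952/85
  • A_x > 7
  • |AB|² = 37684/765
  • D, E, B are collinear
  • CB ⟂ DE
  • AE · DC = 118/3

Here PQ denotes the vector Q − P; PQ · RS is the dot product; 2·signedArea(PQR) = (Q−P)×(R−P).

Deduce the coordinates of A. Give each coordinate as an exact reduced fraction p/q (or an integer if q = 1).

A = (22/3, 2)

1. A_x = 22/3  [2·signedArea(ABD) = -2952/85 ∩ AE · DC = 118/3]
2. A_y = 2  [2·signedArea(ABD) = -2952/85 ∩ AE · DC = 118/3]
   → A = (22/3, 2)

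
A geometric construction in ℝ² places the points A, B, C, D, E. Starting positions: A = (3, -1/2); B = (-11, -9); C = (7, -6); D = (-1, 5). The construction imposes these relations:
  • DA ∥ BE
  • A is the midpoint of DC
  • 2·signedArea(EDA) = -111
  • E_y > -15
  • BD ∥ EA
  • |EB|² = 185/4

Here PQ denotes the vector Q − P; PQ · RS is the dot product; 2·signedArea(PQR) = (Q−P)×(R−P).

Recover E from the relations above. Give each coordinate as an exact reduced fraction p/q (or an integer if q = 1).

E = (-7, -29/2)

1. E_x = -7  [BD ∥ EA ∩ DA ∥ BE]
2. E_y = -29/2  [BD ∥ EA ∩ DA ∥ BE]
   → E = (-7, -29/2)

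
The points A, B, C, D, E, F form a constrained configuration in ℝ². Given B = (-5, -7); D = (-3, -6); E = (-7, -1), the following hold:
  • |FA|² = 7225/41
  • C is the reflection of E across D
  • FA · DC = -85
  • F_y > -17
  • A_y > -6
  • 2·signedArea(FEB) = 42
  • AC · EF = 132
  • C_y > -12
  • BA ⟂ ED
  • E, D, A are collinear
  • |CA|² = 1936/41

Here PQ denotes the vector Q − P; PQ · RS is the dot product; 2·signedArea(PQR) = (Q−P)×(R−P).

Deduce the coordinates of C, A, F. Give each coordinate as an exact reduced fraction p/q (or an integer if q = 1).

1. C_x = 1  [C is the reflection of E across D]
2. C_y = -11  [C is the reflection of E across D]
   → C = (1, -11)
3. A_x = -135/41  [E, D, A are collinear ∩ BA ⟂ ED]
4. A_y = -231/41  [E, D, A are collinear ∩ BA ⟂ ED]
   → A = (-135/41, -231/41)
5. F_x = 5  [FA · DC = -85 ∩ 2·signedArea(FEB) = 42]
6. F_y = -16  [FA · DC = -85 ∩ 2·signedArea(FEB) = 42]
   → F = (5, -16)

A = (-135/41, -231/41)
C = (1, -11)
F = (5, -16)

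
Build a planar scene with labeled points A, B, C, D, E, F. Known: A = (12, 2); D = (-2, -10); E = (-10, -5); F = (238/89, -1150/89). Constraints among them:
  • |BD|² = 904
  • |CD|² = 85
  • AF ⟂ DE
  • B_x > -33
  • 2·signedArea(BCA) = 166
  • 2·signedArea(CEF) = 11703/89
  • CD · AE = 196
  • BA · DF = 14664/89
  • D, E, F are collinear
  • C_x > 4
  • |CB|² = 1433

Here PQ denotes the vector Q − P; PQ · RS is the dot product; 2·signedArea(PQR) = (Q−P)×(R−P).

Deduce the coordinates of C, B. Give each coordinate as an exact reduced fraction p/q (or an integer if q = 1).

1. C_x = 5  [CD · AE = 196 ∩ 2·signedArea(CEF) = 11703/89]
2. C_y = -4  [CD · AE = 196 ∩ 2·signedArea(CEF) = 11703/89]
   → C = (5, -4)
3. B_x = -32  [BA · DF = 14664/89 ∩ 2·signedArea(BCA) = 166]
4. B_y = -12  [BA · DF = 14664/89 ∩ 2·signedArea(BCA) = 166]
   → B = (-32, -12)

B = (-32, -12)
C = (5, -4)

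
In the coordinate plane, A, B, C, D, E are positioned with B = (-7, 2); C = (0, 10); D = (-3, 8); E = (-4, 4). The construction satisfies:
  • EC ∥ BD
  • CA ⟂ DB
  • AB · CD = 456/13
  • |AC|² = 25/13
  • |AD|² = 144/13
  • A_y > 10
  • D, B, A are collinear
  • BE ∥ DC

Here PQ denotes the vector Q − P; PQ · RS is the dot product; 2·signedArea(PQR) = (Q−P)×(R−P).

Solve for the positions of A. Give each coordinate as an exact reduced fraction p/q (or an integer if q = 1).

A = (-15/13, 140/13)

1. A_x = -15/13  [D, B, A are collinear ∩ CA ⟂ DB]
2. A_y = 140/13  [D, B, A are collinear ∩ CA ⟂ DB]
   → A = (-15/13, 140/13)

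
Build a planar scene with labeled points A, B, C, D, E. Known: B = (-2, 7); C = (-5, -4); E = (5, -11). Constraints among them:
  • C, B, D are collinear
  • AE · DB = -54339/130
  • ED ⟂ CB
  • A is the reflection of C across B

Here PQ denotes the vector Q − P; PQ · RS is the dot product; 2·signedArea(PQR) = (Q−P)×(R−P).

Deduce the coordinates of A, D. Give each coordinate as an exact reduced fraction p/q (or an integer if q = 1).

1. A_x = 1  [A is the reflection of C across B]
2. A_y = 18  [A is the reflection of C across B]
   → A = (1, 18)
3. D_x = -791/130  [C, B, D are collinear ∩ ED ⟂ CB]
4. D_y = -1037/130  [C, B, D are collinear ∩ ED ⟂ CB]
   → D = (-791/130, -1037/130)

A = (1, 18)
D = (-791/130, -1037/130)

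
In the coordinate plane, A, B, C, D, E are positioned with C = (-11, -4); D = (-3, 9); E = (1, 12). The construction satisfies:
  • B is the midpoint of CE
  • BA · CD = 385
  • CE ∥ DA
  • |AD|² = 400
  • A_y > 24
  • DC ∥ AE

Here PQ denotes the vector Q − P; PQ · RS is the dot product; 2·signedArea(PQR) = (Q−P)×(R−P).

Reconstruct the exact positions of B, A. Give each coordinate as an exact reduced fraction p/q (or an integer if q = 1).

A = (9, 25)
B = (-5, 4)

1. B_x = -5  [B is the midpoint of CE]
2. B_y = 4  [B is the midpoint of CE]
   → B = (-5, 4)
3. A_x = 9  [DC ∥ AE ∩ CE ∥ DA]
4. A_y = 25  [DC ∥ AE ∩ CE ∥ DA]
   → A = (9, 25)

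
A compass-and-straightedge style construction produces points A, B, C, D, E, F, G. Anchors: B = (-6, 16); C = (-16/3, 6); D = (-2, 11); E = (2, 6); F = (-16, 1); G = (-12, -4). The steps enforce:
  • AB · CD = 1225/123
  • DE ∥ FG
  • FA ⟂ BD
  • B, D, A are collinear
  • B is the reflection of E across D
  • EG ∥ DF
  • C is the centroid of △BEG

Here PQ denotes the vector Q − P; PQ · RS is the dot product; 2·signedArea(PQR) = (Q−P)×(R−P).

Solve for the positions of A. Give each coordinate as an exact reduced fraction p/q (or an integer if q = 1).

A = (-106/41, 481/41)

1. A_x = -106/41  [B, D, A are collinear ∩ FA ⟂ BD]
2. A_y = 481/41  [B, D, A are collinear ∩ FA ⟂ BD]
   → A = (-106/41, 481/41)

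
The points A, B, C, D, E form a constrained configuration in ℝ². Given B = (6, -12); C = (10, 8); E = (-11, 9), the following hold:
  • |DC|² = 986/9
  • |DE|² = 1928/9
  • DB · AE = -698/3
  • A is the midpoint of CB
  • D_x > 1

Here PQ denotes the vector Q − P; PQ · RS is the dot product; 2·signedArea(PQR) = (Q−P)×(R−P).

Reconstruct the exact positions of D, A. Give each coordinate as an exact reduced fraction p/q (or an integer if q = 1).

A = (8, -2)
D = (5/3, 5/3)

1. A_x = 8  [A is the midpoint of CB]
2. A_y = -2  [A is the midpoint of CB]
   → A = (8, -2)
3. D_x = 5/3  [line 19·x + -11·y + -40/3 = 0 ∩ |DE|² = 1928/9]
4. D_y = 5/3  [line 19·x + -11·y + -40/3 = 0 ∩ |DE|² = 1928/9]
   → D = (5/3, 5/3)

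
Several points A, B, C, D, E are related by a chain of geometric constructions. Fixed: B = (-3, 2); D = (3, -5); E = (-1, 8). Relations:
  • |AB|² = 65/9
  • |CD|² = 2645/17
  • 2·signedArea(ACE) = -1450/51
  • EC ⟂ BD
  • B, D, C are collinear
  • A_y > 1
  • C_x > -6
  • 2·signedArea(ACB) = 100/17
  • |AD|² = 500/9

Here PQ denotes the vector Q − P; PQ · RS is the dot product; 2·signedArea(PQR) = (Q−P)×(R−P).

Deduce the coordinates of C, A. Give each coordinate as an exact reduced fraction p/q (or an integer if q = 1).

1. C_x = -87/17  [B, D, C are collinear ∩ EC ⟂ BD]
2. C_y = 76/17  [B, D, C are collinear ∩ EC ⟂ BD]
   → C = (-87/17, 76/17)
3. A_x = -1/3  [2·signedArea(ACB) = 100/17 ∩ 2·signedArea(ACE) = -1450/51]
4. A_y = 5/3  [2·signedArea(ACB) = 100/17 ∩ 2·signedArea(ACE) = -1450/51]
   → A = (-1/3, 5/3)

A = (-1/3, 5/3)
C = (-87/17, 76/17)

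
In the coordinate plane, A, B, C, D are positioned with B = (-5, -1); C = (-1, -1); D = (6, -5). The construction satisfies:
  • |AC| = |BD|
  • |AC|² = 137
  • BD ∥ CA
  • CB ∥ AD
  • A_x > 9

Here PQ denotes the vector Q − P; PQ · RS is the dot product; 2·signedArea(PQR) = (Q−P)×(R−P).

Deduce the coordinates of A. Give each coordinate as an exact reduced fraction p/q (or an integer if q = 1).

A = (10, -5)

1. A_x = 10  [CB ∥ AD ∩ BD ∥ CA]
2. A_y = -5  [CB ∥ AD ∩ BD ∥ CA]
   → A = (10, -5)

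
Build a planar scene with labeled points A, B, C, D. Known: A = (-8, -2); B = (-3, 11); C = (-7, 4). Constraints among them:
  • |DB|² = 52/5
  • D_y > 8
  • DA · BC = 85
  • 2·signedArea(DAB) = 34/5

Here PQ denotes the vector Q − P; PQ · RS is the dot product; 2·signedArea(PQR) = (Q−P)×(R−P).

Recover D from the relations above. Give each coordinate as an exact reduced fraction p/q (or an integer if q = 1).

D = (-23/5, 41/5)

1. D_x = -23/5  [DA · BC = 85 ∩ 2·signedArea(DAB) = 34/5]
2. D_y = 41/5  [DA · BC = 85 ∩ 2·signedArea(DAB) = 34/5]
   → D = (-23/5, 41/5)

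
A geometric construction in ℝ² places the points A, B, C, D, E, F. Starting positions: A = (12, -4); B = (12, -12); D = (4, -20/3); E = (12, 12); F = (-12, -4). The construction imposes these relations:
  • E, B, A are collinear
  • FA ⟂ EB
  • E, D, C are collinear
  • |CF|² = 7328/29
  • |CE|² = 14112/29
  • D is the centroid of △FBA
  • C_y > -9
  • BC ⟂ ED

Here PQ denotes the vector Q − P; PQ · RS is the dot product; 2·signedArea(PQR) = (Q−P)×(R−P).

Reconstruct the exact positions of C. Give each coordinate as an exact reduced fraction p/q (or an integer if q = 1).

1. C_x = 96/29  [E, D, C are collinear ∩ BC ⟂ ED]
2. C_y = -240/29  [E, D, C are collinear ∩ BC ⟂ ED]
   → C = (96/29, -240/29)

C = (96/29, -240/29)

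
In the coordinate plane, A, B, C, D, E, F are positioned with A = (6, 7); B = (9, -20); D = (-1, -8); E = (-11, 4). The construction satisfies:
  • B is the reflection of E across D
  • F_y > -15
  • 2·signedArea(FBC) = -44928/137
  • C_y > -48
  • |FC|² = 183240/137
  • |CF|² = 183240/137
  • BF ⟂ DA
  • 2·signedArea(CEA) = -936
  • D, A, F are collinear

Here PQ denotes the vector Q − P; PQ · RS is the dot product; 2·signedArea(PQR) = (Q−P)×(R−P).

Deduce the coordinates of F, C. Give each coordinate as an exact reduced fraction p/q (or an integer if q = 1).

C = (12, -47)
F = (-522/137, -1921/137)

1. F_x = -522/137  [D, A, F are collinear ∩ BF ⟂ DA]
2. F_y = -1921/137  [D, A, F are collinear ∩ BF ⟂ DA]
   → F = (-522/137, -1921/137)
3. C_x = 12  [2·signedArea(CEA) = -936 ∩ 2·signedArea(FBC) = -44928/137]
4. C_y = -47  [2·signedArea(CEA) = -936 ∩ 2·signedArea(FBC) = -44928/137]
   → C = (12, -47)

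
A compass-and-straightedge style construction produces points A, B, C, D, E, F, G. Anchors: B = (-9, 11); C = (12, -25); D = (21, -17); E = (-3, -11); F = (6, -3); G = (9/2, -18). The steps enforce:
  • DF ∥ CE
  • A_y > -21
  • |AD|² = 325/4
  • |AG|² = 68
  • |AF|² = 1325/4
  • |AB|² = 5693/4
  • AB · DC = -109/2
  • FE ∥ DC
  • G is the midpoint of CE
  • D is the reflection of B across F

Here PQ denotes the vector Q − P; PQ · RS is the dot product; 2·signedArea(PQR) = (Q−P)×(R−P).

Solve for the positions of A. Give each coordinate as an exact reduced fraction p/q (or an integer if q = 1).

1. A_x = 25/2  [line 9·x + 8·y + 95/2 = 0 ∩ |AD|² = 325/4]
2. A_y = -20  [line 9·x + 8·y + 95/2 = 0 ∩ |AD|² = 325/4]
   → A = (25/2, -20)

A = (25/2, -20)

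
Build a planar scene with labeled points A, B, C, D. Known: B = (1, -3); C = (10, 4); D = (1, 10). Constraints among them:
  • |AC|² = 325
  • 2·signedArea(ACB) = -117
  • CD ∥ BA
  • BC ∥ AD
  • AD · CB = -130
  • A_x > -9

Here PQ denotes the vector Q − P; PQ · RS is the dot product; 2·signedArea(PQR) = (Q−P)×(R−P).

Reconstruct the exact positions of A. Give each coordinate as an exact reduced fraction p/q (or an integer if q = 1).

1. A_x = -8  [BC ∥ AD ∩ CD ∥ BA]
2. A_y = 3  [BC ∥ AD ∩ CD ∥ BA]
   → A = (-8, 3)

A = (-8, 3)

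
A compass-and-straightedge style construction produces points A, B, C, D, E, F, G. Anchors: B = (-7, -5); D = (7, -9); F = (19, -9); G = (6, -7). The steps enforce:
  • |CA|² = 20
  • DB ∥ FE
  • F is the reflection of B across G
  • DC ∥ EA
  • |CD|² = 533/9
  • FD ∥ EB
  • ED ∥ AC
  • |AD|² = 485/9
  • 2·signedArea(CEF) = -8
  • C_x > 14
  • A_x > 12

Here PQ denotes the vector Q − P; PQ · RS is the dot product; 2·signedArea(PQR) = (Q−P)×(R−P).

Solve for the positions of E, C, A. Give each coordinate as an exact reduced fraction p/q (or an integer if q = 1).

A = (38/3, -13/3)
C = (44/3, -25/3)
E = (5, -5)

1. E_x = 5  [FD ∥ EB ∩ DB ∥ FE]
2. E_y = -5  [FD ∥ EB ∩ DB ∥ FE]
   → E = (5, -5)
3. C_x = 44/3  [line 4·x + 14·y + 58 = 0 ∩ |CD|² = 533/9]
4. C_y = -25/3  [line 4·x + 14·y + 58 = 0 ∩ |CD|² = 533/9]
   → C = (44/3, -25/3)
5. A_x = 38/3  [ED ∥ AC ∩ DC ∥ EA]
6. A_y = -13/3  [ED ∥ AC ∩ DC ∥ EA]
   → A = (38/3, -13/3)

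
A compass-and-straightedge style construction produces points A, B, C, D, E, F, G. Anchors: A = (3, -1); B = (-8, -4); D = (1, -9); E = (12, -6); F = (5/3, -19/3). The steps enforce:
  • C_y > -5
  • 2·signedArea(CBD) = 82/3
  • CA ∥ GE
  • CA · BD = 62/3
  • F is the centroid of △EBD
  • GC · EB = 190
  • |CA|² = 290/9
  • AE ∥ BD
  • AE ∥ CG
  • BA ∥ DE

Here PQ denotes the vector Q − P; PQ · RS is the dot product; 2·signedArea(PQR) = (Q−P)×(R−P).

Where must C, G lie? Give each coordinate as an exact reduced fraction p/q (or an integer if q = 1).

C = (-4/3, -14/3)
G = (23/3, -29/3)

1. C_x = -4/3  [2·signedArea(CBD) = 82/3 ∩ CA · BD = 62/3]
2. C_y = -14/3  [2·signedArea(CBD) = 82/3 ∩ CA · BD = 62/3]
   → C = (-4/3, -14/3)
3. G_x = 23/3  [CA ∥ GE ∩ AE ∥ CG]
4. G_y = -29/3  [CA ∥ GE ∩ AE ∥ CG]
   → G = (23/3, -29/3)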